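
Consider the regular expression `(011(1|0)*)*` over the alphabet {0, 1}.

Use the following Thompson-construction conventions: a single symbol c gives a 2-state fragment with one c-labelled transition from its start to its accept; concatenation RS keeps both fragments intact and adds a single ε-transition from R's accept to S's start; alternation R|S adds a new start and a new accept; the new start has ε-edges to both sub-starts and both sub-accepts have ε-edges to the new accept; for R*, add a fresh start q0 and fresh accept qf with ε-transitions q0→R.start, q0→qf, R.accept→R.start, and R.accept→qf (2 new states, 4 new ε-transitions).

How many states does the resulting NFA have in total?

16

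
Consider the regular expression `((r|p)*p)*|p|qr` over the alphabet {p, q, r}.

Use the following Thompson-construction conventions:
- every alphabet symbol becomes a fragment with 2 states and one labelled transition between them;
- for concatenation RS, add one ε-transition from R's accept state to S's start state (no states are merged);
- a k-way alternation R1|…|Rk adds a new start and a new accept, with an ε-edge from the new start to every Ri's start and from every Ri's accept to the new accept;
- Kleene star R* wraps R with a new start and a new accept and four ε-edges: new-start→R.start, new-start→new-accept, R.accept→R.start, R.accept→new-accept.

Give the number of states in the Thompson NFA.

20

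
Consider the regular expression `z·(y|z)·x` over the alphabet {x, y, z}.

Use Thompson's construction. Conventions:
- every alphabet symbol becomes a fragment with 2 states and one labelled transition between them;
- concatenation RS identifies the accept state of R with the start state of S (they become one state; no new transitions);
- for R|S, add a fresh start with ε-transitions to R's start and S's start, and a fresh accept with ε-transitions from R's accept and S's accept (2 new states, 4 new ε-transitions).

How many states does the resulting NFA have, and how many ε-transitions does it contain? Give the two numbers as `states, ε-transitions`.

8, 4

By structural recursion:
Each of the 4 symbol leaves contributes 2 states and 0 ε-transitions.
  y|z = 6 states, 4 ε-transitions
  z·(y|z)·x = 8 states, 4 ε-transitions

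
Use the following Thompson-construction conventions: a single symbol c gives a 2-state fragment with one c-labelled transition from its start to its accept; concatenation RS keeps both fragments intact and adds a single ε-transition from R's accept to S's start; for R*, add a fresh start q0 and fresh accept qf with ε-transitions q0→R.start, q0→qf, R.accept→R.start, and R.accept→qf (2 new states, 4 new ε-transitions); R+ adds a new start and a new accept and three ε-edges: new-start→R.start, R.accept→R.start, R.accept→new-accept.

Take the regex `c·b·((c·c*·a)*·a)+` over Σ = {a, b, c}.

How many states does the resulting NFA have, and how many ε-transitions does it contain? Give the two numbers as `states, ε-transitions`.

18, 16

Building bottom-up:
Each of the 6 symbol leaves contributes 2 states and 0 ε-transitions.
  c* — 4 states, 4 ε-transitions
  c·c*·a — 8 states, 6 ε-transitions
  (c·c*·a)* — 10 states, 10 ε-transitions
  (c·c*·a)*·a — 12 states, 11 ε-transitions
  ((c·c*·a)*·a)+ — 14 states, 14 ε-transitions
  c·b·((c·c*·a)*·a)+ — 18 states, 16 ε-transitions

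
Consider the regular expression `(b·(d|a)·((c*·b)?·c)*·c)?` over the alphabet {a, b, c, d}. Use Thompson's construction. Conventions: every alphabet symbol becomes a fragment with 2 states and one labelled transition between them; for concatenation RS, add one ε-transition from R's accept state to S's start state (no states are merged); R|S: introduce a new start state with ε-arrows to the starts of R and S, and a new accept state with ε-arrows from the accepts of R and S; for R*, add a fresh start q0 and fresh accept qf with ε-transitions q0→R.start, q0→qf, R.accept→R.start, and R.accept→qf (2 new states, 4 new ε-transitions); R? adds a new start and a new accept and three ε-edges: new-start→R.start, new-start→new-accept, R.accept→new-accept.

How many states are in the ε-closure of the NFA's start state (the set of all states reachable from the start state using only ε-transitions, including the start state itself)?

3

Compute the ε-closure size of each fragment's start state recursively; a symbol fragment's start has no outgoing ε-edge, so its closure is just itself (size 1).
  d|a → C = 1 + 1 + 1 = 3 (the new accept is not ε-reachable since no branch accepts ε)
  c* → C = 1 (new start) + 1 (body) + 1 (new accept) = 3
  c*·b → C = 3 + 1 = 4 (closure spills across the concat boundary because the left factor accepts ε)
  (c*·b)? → C = 1 (new start) + 4 (body) + 1 (new accept, via ε) = 6
  (c*·b)?·c → the left operand accepts ε, so the closure extends into the next operand (via the concat ε-link); C = 6 + 1 = 7
  ((c*·b)?·c)* → new start has ε-edges to the inner start and to the new accept, so C = 2 + 7 = 9
  b·(d|a)·((c*·b)?·c)*·c → same as the first factor's closure: C = 1
  (b·(d|a)·((c*·b)?·c)*·c)? → C = 1 (new start) + 1 (body) + 1 (new accept, via ε) = 3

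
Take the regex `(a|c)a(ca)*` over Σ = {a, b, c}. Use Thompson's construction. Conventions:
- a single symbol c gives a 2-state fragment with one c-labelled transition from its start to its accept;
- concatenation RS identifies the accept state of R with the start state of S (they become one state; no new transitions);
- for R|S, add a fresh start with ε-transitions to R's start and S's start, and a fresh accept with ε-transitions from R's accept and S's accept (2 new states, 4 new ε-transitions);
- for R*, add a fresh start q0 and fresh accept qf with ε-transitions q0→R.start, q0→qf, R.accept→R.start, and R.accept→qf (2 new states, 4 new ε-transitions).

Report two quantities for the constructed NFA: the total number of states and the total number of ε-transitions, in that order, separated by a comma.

11, 8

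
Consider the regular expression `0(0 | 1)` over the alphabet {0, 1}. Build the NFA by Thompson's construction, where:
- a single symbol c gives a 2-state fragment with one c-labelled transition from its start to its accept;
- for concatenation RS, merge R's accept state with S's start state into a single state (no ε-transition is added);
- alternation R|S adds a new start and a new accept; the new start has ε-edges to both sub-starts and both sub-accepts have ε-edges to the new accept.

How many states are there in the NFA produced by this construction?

Bottom-up over the parse tree:
Each of the 3 symbol leaves contributes a 2-state fragment.
  0 | 1 = 6 states
  0(0 | 1) = 7 states

7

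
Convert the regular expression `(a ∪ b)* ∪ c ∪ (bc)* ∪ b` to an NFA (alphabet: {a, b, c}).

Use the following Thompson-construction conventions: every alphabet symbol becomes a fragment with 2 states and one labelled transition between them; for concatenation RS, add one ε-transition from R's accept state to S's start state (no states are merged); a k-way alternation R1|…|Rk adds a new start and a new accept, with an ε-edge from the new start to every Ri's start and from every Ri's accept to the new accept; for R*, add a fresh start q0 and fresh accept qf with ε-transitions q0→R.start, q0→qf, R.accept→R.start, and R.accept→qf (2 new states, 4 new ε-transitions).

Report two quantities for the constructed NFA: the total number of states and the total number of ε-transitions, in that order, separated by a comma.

20, 21

Building bottom-up:
Each of the 6 symbol leaves contributes 2 states and 0 ε-transitions.
  a ∪ b : 6 states, 4 ε-transitions
  (a ∪ b)* : 8 states, 8 ε-transitions
  bc : 4 states, 1 ε-transition
  (bc)* : 6 states, 5 ε-transitions
  (a ∪ b)* ∪ c ∪ (bc)* ∪ b : 20 states, 21 ε-transitions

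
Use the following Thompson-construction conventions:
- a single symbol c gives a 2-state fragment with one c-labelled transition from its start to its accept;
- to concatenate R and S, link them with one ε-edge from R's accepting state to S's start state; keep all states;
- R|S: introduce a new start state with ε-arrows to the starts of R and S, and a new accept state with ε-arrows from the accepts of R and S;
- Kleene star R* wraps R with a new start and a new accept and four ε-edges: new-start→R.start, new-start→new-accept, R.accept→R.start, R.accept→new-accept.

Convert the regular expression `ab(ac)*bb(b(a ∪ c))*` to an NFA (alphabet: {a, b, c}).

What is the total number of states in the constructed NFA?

24

Building bottom-up:
Each of the 9 symbol leaves contributes a 2-state fragment.
  ac : 4 states
  (ac)* : 6 states
  a ∪ c : 6 states
  b(a ∪ c) : 8 states
  (b(a ∪ c))* : 10 states
  ab(ac)*bb(b(a ∪ c))* : 24 states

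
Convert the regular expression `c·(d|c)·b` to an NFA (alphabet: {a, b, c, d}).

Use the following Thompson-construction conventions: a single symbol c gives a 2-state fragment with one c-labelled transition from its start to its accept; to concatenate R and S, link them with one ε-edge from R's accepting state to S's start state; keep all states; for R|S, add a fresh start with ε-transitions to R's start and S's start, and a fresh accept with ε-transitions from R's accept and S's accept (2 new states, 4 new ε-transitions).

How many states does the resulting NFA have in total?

10

Recursing over subexpressions:
Each of the 4 symbol leaves contributes a 2-state fragment.
  d|c — 6 states
  c·(d|c)·b — 10 states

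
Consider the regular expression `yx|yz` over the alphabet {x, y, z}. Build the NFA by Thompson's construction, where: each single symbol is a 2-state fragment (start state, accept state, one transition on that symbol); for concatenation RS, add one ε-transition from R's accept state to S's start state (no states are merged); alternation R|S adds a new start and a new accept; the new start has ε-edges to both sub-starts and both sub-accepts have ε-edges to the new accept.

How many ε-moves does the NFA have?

Per subexpression:
Each of the 4 symbol leaves contributes 0 ε-transitions.
  yx → 1 ε-transition
  yz → 1 ε-transition
  yx|yz → 6 ε-transitions

6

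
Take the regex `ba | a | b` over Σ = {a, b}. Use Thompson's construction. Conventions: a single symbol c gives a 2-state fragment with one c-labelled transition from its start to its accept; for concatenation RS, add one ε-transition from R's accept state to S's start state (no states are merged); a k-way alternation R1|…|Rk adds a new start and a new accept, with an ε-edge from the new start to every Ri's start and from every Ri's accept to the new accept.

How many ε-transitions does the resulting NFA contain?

By structural recursion:
Each of the 4 symbol leaves contributes 0 ε-transitions.
  ba = 1 ε-transition
  ba | a | b = 7 ε-transitions

7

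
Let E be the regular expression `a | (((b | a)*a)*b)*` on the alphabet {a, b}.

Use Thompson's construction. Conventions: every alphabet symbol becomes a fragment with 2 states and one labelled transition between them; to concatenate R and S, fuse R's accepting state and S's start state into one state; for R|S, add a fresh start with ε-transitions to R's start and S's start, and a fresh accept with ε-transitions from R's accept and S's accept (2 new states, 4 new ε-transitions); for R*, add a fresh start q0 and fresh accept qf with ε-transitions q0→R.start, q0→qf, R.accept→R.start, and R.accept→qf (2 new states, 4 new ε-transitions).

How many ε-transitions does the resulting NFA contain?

Per subexpression:
Each of the 5 symbol leaves contributes 0 ε-transitions.
  b | a → 4 ε-transitions
  (b | a)* → 8 ε-transitions
  (b | a)*a → 8 ε-transitions
  ((b | a)*a)* → 12 ε-transitions
  ((b | a)*a)*b → 12 ε-transitions
  (((b | a)*a)*b)* → 16 ε-transitions
  a | (((b | a)*a)*b)* → 20 ε-transitions

20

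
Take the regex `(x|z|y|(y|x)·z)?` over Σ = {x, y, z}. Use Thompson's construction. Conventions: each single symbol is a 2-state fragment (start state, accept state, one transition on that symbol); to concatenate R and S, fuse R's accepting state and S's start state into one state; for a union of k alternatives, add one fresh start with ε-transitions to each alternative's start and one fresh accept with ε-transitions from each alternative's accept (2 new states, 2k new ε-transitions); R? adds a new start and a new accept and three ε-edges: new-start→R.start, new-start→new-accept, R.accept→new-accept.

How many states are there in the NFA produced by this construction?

17

Per subexpression:
Each of the 6 symbol leaves contributes a 2-state fragment.
  y|x — 6 states
  (y|x)·z — 7 states
  x|z|y|(y|x)·z — 15 states
  (x|z|y|(y|x)·z)? — 17 states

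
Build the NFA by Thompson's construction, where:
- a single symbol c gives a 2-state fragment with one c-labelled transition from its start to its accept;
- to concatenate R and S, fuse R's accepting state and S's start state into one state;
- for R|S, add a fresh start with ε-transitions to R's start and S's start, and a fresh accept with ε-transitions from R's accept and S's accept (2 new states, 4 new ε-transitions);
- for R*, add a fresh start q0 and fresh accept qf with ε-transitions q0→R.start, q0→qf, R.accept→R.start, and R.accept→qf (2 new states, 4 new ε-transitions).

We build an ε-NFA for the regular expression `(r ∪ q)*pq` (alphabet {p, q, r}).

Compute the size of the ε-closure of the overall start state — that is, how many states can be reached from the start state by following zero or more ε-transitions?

5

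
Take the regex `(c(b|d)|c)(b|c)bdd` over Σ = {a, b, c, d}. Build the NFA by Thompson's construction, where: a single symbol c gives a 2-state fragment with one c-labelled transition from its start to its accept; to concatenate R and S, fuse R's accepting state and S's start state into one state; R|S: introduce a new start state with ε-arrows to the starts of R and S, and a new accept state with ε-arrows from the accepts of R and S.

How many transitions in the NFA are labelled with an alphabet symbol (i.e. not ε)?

9

Recursing over subexpressions:
Each of the 9 symbol leaves contributes exactly 1 symbol transition.
  b|d = 2 symbol transitions
  c(b|d) = 3 symbol transitions
  c(b|d)|c = 4 symbol transitions
  b|c = 2 symbol transitions
  (c(b|d)|c)(b|c)bdd = 9 symbol transitions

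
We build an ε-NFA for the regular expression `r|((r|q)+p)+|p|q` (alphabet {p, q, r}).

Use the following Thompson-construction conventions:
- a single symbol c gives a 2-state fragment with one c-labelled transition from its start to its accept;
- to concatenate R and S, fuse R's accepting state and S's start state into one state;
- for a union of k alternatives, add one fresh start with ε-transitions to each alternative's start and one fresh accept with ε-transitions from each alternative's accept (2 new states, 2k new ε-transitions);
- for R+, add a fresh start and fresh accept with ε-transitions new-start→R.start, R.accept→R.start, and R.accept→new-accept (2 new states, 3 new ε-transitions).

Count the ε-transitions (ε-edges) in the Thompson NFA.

18

Recursing over subexpressions:
Each of the 6 symbol leaves contributes 0 ε-transitions.
  r|q → 4 ε-transitions
  (r|q)+ → 7 ε-transitions
  (r|q)+p → 7 ε-transitions
  ((r|q)+p)+ → 10 ε-transitions
  r|((r|q)+p)+|p|q → 18 ε-transitions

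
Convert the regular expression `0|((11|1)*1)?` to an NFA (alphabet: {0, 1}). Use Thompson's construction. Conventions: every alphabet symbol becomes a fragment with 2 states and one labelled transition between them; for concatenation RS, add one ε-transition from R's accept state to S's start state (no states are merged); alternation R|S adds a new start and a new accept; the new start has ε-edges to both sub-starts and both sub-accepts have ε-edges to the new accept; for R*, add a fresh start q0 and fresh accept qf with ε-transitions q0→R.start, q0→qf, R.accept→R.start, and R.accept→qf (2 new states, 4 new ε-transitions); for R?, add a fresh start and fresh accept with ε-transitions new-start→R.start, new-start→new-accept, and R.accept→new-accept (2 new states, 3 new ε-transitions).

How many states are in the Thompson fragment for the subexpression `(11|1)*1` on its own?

Fragment for `(11|1)*1`:
Each of the 4 symbol leaves contributes a 2-state fragment.
  11 = 4 states
  11|1 = 8 states
  (11|1)* = 10 states
  (11|1)*1 = 12 states

12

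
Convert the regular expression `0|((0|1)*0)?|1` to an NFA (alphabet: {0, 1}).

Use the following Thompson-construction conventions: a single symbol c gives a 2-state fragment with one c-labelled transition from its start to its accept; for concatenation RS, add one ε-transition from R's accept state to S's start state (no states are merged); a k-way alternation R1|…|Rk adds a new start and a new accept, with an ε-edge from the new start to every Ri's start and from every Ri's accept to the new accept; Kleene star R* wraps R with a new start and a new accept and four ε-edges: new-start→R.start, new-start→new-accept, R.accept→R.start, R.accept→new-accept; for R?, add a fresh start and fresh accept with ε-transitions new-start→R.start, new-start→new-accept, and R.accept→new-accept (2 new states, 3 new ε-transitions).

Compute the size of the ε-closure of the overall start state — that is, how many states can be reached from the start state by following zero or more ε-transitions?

12

Work bottom-up. For each fragment F, track |ε-closure(F.start)| and whether F's accept lies in that closure (i.e. whether F accepts ε). A single-symbol fragment has closure size 1 and does not accept ε.
  0|1 — new start ε-reaches every alternative's start; none of them accept ε, so the new accept is not reached: |closure| = 1 + 1 + 1 = 3
  (0|1)* — |closure| = 1 (new start) + 3 (body) + 1 (new accept) = 5
  (0|1)*0 — the left operand accepts ε, so the closure extends into the next operand (via the concat ε-link); |closure| = 5 + 1 = 6
  ((0|1)*0)? — |closure| = 1 (new start) + 6 (body) + 1 (new accept, via ε) = 8
  0|((0|1)*0)?|1 — new start ε-reaches every alternative's start; at least one alternative accepts ε, so the union's new accept is reached too: |closure| = 1 + 1 + 8 + 1 + 1 = 12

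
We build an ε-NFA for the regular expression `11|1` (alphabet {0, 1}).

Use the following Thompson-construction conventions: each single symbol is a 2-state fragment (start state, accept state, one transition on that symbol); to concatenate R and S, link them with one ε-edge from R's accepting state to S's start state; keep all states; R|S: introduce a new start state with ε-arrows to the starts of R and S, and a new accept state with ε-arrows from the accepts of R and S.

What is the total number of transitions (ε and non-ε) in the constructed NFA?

8

Bottom-up over the parse tree:
Each of the 3 symbol leaves contributes 1 transition (1 symbol, 0 ε).
  11 = 3 transitions (2 symbol, 1 ε)
  11|1 = 8 transitions (3 symbol, 5 ε)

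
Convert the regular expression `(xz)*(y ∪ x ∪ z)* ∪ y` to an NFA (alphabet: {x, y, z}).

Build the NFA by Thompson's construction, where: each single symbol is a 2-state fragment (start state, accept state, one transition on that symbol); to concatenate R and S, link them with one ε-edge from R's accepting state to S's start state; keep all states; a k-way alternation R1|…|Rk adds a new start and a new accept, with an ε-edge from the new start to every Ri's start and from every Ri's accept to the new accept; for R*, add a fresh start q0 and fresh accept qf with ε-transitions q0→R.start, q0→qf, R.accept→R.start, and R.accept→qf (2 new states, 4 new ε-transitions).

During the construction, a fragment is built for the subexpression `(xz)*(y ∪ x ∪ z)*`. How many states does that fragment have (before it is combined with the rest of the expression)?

16

Fragment for `(xz)*(y ∪ x ∪ z)*`:
Each of the 5 symbol leaves contributes a 2-state fragment.
  xz = 4 states
  (xz)* = 6 states
  y ∪ x ∪ z = 8 states
  (y ∪ x ∪ z)* = 10 states
  (xz)*(y ∪ x ∪ z)* = 16 states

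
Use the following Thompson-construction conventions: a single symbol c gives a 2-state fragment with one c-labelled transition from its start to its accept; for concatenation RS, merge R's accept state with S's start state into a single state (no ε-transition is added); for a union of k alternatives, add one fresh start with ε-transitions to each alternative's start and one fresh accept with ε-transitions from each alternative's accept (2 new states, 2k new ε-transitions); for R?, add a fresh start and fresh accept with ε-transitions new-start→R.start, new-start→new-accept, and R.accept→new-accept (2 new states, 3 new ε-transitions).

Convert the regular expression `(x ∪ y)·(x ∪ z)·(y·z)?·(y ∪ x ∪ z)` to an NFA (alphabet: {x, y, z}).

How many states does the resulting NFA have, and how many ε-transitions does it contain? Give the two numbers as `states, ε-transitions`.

22, 17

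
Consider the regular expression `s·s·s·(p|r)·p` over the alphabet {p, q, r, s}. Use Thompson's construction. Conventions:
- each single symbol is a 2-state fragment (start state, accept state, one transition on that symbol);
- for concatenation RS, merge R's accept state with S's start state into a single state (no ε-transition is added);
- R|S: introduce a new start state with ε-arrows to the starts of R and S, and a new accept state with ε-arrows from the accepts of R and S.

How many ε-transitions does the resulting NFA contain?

4

Recursing over subexpressions:
Each of the 6 symbol leaves contributes 0 ε-transitions.
  p|r = 4 ε-transitions
  s·s·s·(p|r)·p = 4 ε-transitions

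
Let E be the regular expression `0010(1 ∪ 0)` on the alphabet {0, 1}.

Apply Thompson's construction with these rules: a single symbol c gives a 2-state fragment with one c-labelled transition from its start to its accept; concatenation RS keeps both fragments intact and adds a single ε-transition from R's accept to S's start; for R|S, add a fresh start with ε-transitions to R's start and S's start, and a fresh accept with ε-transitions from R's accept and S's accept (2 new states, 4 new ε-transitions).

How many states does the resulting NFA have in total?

14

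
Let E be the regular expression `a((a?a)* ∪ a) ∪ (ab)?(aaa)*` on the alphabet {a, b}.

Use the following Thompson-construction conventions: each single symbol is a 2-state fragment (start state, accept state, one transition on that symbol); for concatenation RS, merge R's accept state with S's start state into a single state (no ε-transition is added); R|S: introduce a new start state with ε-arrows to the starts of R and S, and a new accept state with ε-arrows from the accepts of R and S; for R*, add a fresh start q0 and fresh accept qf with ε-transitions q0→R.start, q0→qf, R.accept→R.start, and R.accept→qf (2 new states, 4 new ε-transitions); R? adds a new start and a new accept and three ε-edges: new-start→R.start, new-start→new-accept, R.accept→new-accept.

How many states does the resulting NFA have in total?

24

Recursing over subexpressions:
Each of the 9 symbol leaves contributes a 2-state fragment.
  a? → 4 states
  a?a → 5 states
  (a?a)* → 7 states
  (a?a)* ∪ a → 11 states
  a((a?a)* ∪ a) → 12 states
  ab → 3 states
  (ab)? → 5 states
  aaa → 4 states
  (aaa)* → 6 states
  (ab)?(aaa)* → 10 states
  a((a?a)* ∪ a) ∪ (ab)?(aaa)* → 24 states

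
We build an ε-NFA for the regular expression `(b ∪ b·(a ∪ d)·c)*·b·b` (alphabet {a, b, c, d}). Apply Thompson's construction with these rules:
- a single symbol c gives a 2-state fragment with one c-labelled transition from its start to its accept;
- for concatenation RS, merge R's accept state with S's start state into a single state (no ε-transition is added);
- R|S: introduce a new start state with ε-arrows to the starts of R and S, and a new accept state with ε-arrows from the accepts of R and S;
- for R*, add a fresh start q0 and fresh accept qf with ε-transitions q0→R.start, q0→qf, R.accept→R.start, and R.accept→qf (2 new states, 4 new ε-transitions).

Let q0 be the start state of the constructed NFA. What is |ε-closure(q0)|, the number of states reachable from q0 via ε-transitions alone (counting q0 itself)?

5

Let C(F) = |ε-closure(F.start)| within fragment F, and note whether F accepts ε. Symbol fragments have C = 1 and do not accept ε. Then:
  a ∪ d : |closure| = 1 + 1 + 1 = 3 (the new accept is not ε-reachable since no branch accepts ε)
  b·(a ∪ d)·c : |closure| equals the left operand's closure size = 1 (its accept is not ε-reachable, so the closure stops there)
  b ∪ b·(a ∪ d)·c : new start ε-reaches every alternative's start; none of them accept ε, so the new accept is not reached: |closure| = 1 + 1 + 1 = 3
  (b ∪ b·(a ∪ d)·c)* : the star's fresh start ε-reaches both the body's start and the fresh accept: |closure| = 2 + 3 = 5
  (b ∪ b·(a ∪ d)·c)*·b·b : the left operand accepts ε, so the closure extends into the next operand (the shared merged state is already counted); |closure| = 5 + (1−1) = 5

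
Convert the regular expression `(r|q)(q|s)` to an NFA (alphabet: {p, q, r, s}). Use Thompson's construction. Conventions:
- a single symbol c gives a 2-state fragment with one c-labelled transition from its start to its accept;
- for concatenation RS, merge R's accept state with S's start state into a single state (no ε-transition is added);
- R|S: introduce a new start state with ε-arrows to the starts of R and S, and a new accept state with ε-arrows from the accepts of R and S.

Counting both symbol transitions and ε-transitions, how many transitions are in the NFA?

Recursing over subexpressions:
Each of the 4 symbol leaves contributes 1 transition (1 symbol, 0 ε).
  r|q → 6 transitions (2 symbol, 4 ε)
  q|s → 6 transitions (2 symbol, 4 ε)
  (r|q)(q|s) → 12 transitions (4 symbol, 8 ε)

12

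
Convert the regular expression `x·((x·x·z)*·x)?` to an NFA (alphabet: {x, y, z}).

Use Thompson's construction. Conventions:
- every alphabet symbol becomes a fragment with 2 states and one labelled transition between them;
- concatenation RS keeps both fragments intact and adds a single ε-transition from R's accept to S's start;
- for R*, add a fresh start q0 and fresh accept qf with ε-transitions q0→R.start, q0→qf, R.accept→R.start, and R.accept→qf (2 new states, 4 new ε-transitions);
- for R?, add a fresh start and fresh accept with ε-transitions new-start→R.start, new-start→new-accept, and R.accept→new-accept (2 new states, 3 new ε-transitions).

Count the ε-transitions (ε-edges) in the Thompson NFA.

Recursing over subexpressions:
Each of the 5 symbol leaves contributes 0 ε-transitions.
  x·x·z — 2 ε-transitions
  (x·x·z)* — 6 ε-transitions
  (x·x·z)*·x — 7 ε-transitions
  ((x·x·z)*·x)? — 10 ε-transitions
  x·((x·x·z)*·x)? — 11 ε-transitions

11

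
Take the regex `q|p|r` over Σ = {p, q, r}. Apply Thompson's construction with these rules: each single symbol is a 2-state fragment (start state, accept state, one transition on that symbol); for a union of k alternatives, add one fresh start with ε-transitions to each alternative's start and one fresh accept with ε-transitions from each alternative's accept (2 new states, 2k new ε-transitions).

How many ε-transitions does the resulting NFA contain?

Per subexpression:
Each of the 3 symbol leaves contributes 0 ε-transitions.
  q|p|r — 6 ε-transitions

6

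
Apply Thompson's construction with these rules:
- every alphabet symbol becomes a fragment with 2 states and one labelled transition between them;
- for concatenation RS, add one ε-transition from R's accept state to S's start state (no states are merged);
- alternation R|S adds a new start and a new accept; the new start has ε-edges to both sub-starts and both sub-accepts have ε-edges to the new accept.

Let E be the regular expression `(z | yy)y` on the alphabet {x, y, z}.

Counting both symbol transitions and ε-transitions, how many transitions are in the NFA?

10

Bottom-up over the parse tree:
Each of the 4 symbol leaves contributes 1 transition (1 symbol, 0 ε).
  yy → 3 transitions (2 symbol, 1 ε)
  z | yy → 8 transitions (3 symbol, 5 ε)
  (z | yy)y → 10 transitions (4 symbol, 6 ε)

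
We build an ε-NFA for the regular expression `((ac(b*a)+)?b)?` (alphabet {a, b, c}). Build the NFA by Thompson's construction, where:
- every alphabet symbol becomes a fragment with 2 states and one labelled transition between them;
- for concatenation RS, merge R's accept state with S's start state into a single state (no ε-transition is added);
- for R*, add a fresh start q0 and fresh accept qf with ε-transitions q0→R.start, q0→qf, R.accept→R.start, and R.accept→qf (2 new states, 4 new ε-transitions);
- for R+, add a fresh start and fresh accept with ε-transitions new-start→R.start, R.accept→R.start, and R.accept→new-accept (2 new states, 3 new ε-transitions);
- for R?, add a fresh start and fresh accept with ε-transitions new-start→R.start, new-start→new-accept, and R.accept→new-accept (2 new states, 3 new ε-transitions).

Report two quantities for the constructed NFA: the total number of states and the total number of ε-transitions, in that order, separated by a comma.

14, 13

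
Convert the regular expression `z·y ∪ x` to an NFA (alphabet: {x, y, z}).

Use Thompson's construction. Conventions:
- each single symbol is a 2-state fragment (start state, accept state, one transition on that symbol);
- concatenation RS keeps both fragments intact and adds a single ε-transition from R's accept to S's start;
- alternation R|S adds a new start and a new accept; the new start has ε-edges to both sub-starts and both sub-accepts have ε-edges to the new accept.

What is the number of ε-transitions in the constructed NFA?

5

Recursing over subexpressions:
Each of the 3 symbol leaves contributes 0 ε-transitions.
  z·y : 1 ε-transition
  z·y ∪ x : 5 ε-transitions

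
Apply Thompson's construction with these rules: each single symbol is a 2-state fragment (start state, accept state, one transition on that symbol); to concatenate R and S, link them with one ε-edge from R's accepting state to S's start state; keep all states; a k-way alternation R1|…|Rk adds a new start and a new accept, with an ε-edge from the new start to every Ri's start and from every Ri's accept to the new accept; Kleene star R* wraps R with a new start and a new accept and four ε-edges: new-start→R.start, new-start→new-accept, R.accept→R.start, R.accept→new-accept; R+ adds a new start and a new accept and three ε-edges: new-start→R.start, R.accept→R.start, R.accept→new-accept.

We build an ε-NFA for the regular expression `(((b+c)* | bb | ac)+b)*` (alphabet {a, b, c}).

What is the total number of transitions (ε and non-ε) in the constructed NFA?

31

Bottom-up over the parse tree:
Each of the 7 symbol leaves contributes 1 transition (1 symbol, 0 ε).
  b+ : 4 transitions (1 symbol, 3 ε)
  b+c : 6 transitions (2 symbol, 4 ε)
  (b+c)* : 10 transitions (2 symbol, 8 ε)
  bb : 3 transitions (2 symbol, 1 ε)
  ac : 3 transitions (2 symbol, 1 ε)
  (b+c)* | bb | ac : 22 transitions (6 symbol, 16 ε)
  ((b+c)* | bb | ac)+ : 25 transitions (6 symbol, 19 ε)
  ((b+c)* | bb | ac)+b : 27 transitions (7 symbol, 20 ε)
  (((b+c)* | bb | ac)+b)* : 31 transitions (7 symbol, 24 ε)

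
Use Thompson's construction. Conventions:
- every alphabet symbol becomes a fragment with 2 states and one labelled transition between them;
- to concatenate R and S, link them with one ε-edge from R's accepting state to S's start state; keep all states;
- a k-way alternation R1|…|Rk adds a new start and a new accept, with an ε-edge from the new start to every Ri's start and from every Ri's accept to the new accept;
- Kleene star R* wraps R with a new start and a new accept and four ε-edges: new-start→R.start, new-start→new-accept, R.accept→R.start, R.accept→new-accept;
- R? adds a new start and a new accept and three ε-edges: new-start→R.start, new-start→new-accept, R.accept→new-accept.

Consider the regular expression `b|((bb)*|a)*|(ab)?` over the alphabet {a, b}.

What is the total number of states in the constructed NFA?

22

Building bottom-up:
Each of the 6 symbol leaves contributes a 2-state fragment.
  bb = 4 states
  (bb)* = 6 states
  (bb)*|a = 10 states
  ((bb)*|a)* = 12 states
  ab = 4 states
  (ab)? = 6 states
  b|((bb)*|a)*|(ab)? = 22 states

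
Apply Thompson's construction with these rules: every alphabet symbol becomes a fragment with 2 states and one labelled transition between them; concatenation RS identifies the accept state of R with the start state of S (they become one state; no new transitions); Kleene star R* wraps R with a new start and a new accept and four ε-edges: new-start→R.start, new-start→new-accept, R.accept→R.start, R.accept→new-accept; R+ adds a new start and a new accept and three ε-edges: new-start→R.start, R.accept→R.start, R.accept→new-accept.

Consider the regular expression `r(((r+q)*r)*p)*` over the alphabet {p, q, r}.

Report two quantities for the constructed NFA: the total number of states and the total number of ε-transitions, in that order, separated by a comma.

Per subexpression:
Each of the 5 symbol leaves contributes 2 states and 0 ε-transitions.
  r+ = 4 states, 3 ε-transitions
  r+q = 5 states, 3 ε-transitions
  (r+q)* = 7 states, 7 ε-transitions
  (r+q)*r = 8 states, 7 ε-transitions
  ((r+q)*r)* = 10 states, 11 ε-transitions
  ((r+q)*r)*p = 11 states, 11 ε-transitions
  (((r+q)*r)*p)* = 13 states, 15 ε-transitions
  r(((r+q)*r)*p)* = 14 states, 15 ε-transitions

14, 15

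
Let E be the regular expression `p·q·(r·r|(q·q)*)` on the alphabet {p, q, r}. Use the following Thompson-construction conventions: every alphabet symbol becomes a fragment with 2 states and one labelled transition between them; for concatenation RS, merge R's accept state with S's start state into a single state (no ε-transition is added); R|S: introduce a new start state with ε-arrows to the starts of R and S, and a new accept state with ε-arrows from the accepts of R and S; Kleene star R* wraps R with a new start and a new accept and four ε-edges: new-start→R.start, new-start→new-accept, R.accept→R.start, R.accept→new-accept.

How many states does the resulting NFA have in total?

Per subexpression:
Each of the 6 symbol leaves contributes a 2-state fragment.
  r·r = 3 states
  q·q = 3 states
  (q·q)* = 5 states
  r·r|(q·q)* = 10 states
  p·q·(r·r|(q·q)*) = 12 states

12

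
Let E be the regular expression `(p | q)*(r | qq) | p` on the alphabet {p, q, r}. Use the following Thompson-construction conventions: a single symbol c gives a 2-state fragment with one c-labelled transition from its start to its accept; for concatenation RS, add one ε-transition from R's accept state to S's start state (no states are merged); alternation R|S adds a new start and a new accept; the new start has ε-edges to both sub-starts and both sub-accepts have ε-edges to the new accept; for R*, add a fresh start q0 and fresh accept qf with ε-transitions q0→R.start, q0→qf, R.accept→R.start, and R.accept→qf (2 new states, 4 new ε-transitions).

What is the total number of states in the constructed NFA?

20

By structural recursion:
Each of the 6 symbol leaves contributes a 2-state fragment.
  p | q — 6 states
  (p | q)* — 8 states
  qq — 4 states
  r | qq — 8 states
  (p | q)*(r | qq) — 16 states
  (p | q)*(r | qq) | p — 20 states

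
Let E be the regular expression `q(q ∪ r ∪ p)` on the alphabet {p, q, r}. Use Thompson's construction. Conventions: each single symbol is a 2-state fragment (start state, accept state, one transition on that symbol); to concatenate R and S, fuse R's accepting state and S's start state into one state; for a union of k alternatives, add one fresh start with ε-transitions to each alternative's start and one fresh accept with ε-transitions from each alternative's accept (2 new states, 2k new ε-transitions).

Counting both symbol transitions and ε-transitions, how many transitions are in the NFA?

Recursing over subexpressions:
Each of the 4 symbol leaves contributes 1 transition (1 symbol, 0 ε).
  q ∪ r ∪ p → 9 transitions (3 symbol, 6 ε)
  q(q ∪ r ∪ p) → 10 transitions (4 symbol, 6 ε)

10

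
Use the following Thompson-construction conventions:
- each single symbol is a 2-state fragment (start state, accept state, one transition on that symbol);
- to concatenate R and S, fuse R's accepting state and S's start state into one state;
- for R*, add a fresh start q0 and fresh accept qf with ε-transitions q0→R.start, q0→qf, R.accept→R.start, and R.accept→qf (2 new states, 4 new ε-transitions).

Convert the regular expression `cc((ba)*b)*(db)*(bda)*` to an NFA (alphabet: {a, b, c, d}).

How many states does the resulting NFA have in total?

19

Building bottom-up:
Each of the 10 symbol leaves contributes a 2-state fragment.
  ba → 3 states
  (ba)* → 5 states
  (ba)*b → 6 states
  ((ba)*b)* → 8 states
  db → 3 states
  (db)* → 5 states
  bda → 4 states
  (bda)* → 6 states
  cc((ba)*b)*(db)*(bda)* → 19 states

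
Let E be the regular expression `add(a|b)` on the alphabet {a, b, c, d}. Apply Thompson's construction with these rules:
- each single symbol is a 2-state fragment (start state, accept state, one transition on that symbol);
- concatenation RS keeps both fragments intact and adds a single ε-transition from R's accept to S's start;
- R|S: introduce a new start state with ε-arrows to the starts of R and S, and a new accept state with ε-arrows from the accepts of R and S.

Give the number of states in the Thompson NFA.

12

Recursing over subexpressions:
Each of the 5 symbol leaves contributes a 2-state fragment.
  a|b : 6 states
  add(a|b) : 12 states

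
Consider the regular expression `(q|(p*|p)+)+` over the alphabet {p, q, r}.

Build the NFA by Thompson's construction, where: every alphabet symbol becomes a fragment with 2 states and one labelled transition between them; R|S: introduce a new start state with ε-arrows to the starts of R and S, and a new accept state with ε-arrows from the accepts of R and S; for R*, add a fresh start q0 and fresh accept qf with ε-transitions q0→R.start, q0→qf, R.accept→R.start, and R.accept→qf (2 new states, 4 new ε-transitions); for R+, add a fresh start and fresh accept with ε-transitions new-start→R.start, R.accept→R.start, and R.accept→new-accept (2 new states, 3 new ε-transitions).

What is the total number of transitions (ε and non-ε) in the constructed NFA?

21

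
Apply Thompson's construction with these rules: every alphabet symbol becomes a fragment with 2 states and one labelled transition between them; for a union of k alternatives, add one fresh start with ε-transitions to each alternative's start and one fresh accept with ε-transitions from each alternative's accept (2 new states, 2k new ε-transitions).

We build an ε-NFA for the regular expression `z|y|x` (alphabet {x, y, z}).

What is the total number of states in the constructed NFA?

Building bottom-up:
Each of the 3 symbol leaves contributes a 2-state fragment.
  z|y|x → 8 states

8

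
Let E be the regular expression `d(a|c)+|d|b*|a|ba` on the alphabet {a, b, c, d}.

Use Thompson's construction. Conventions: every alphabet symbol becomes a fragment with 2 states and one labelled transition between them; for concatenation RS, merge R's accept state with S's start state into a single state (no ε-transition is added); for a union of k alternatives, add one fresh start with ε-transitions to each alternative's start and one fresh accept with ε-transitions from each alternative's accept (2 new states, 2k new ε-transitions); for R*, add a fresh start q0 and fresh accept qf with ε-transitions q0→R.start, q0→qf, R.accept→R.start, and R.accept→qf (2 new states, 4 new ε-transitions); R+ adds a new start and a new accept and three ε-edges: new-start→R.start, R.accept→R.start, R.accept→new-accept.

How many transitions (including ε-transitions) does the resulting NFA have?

By structural recursion:
Each of the 8 symbol leaves contributes 1 transition (1 symbol, 0 ε).
  a|c : 6 transitions (2 symbol, 4 ε)
  (a|c)+ : 9 transitions (2 symbol, 7 ε)
  d(a|c)+ : 10 transitions (3 symbol, 7 ε)
  b* : 5 transitions (1 symbol, 4 ε)
  ba : 2 transitions (2 symbol, 0 ε)
  d(a|c)+|d|b*|a|ba : 29 transitions (8 symbol, 21 ε)

29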